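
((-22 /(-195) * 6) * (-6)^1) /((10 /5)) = -132 /65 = -2.03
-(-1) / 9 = 1 / 9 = 0.11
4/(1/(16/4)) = 16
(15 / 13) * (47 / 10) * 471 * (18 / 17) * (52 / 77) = 2390796 / 1309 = 1826.43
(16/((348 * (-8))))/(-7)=1/1218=0.00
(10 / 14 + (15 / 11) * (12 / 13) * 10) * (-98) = -186410 / 143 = -1303.57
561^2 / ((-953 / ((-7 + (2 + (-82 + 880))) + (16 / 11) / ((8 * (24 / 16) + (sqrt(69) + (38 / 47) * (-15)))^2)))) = -643950362566161057 / 2458865819825- 63370236864 * sqrt(69) / 2458865819825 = -261889.40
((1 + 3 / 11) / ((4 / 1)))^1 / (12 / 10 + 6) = 35 / 792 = 0.04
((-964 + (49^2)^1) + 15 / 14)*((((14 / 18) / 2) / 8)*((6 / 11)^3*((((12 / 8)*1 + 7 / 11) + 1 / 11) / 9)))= 328839 / 117128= 2.81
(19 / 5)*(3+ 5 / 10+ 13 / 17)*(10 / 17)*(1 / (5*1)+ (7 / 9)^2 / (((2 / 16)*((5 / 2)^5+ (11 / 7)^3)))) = 61593417637 / 26088558003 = 2.36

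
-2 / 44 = -1 / 22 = -0.05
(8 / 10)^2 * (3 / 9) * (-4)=-64 / 75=-0.85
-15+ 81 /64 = -879 /64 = -13.73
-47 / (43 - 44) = 47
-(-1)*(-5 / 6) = -5 / 6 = -0.83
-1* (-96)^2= -9216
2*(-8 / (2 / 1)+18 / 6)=-2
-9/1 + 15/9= -22/3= -7.33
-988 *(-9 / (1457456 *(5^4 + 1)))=171 / 17545528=0.00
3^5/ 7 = 34.71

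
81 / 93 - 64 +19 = -1368 / 31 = -44.13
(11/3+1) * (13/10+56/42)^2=43687/1350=32.36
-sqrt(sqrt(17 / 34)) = -2^(3 / 4) / 2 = -0.84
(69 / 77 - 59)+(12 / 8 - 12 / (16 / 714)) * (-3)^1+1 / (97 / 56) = 11535672 / 7469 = 1544.47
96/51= 32/17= 1.88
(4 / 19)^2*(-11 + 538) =8432 / 361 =23.36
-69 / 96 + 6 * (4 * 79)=60649 / 32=1895.28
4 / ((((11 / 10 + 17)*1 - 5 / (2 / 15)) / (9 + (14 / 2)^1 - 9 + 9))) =-320 / 97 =-3.30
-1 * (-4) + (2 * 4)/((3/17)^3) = 39412/27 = 1459.70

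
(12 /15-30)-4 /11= -1626 /55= -29.56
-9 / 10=-0.90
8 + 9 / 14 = 121 / 14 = 8.64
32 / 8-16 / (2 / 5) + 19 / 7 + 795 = 5332 / 7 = 761.71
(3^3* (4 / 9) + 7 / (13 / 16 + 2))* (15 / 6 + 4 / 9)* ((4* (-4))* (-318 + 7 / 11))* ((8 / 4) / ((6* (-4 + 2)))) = -36104.75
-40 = -40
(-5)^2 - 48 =-23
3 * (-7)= -21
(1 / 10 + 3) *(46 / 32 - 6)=-2263 / 160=-14.14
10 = 10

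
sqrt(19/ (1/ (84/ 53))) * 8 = 16 * sqrt(21147)/ 53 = 43.90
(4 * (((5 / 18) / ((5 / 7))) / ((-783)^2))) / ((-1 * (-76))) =7 / 209676438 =0.00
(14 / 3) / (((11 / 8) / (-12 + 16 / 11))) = -35.79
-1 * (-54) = 54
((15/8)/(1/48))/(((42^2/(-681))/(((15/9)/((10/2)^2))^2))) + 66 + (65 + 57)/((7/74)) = 1992673/1470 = 1355.56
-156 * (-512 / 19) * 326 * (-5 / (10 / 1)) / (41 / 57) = -39057408 / 41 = -952619.71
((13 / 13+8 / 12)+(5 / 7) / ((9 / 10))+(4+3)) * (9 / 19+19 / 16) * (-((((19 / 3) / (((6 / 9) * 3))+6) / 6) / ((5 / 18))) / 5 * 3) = -165539 / 3192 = -51.86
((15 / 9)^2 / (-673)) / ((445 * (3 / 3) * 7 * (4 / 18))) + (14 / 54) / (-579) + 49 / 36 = 35674197385 / 26218354428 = 1.36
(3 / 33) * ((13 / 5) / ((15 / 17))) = 221 / 825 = 0.27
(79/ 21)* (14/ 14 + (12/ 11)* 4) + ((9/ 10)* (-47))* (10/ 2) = -88391/ 462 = -191.32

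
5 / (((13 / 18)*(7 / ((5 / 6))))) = 0.82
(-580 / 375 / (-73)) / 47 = 116 / 257325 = 0.00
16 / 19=0.84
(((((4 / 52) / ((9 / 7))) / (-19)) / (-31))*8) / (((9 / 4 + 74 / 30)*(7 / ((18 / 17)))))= 0.00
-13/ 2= -6.50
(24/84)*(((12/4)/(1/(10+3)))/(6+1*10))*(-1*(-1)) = 39/56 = 0.70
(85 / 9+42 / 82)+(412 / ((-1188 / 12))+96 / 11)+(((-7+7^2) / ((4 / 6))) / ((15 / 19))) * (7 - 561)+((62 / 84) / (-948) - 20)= -1323272814907 / 29928360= -44214.68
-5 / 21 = -0.24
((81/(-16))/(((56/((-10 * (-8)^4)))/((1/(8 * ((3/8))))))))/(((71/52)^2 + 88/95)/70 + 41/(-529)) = -11740854528000/358033537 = -32792.61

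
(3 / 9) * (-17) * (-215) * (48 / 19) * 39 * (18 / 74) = 20526480 / 703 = 29198.41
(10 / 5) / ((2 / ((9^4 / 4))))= 6561 / 4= 1640.25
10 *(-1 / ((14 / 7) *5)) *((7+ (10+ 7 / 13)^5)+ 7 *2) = -48269521610 / 371293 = -130003.86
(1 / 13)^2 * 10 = 10 / 169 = 0.06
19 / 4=4.75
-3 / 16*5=-15 / 16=-0.94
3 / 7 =0.43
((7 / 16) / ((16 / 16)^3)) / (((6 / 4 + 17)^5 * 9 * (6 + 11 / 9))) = 14 / 4507357205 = 0.00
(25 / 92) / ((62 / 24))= 75 / 713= 0.11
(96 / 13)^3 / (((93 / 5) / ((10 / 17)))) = 14745600 / 1157819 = 12.74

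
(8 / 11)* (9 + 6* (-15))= -648 / 11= -58.91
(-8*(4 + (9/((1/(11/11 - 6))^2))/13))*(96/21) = -70912/91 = -779.25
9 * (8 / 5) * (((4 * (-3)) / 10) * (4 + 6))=-864 / 5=-172.80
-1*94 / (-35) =94 / 35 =2.69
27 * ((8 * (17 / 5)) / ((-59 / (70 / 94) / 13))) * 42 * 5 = -70171920 / 2773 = -25305.42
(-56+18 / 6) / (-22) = 2.41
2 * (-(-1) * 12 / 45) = 8 / 15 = 0.53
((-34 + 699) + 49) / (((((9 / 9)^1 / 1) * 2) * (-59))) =-357 / 59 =-6.05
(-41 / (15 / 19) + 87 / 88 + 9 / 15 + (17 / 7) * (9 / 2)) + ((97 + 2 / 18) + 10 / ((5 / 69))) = 1084933 / 5544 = 195.69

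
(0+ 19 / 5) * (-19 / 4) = -361 / 20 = -18.05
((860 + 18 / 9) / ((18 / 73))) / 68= 31463 / 612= 51.41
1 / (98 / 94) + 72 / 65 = 6583 / 3185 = 2.07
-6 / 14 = -3 / 7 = -0.43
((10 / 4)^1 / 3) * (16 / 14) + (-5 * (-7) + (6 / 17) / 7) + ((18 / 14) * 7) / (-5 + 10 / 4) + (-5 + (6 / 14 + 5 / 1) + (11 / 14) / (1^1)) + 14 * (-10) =-379787 / 3570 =-106.38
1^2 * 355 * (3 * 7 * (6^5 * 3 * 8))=1391281920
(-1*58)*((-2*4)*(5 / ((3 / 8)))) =18560 / 3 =6186.67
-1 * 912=-912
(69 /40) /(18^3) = 23 /77760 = 0.00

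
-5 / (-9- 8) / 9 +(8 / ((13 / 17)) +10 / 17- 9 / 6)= 38119 / 3978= 9.58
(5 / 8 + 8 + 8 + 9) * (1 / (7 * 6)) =205 / 336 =0.61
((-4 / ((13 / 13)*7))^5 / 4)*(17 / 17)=-256 / 16807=-0.02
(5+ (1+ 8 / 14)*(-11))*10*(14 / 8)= -215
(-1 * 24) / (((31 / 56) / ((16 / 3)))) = -7168 / 31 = -231.23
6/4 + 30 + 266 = 595/2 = 297.50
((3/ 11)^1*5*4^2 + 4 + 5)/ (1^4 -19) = -1.71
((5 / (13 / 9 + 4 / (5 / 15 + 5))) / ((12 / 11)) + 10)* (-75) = -71625 / 79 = -906.65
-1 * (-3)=3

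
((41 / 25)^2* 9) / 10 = 15129 / 6250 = 2.42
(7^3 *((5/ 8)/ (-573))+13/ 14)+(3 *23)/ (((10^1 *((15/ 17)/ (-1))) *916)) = 50142587/ 91851900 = 0.55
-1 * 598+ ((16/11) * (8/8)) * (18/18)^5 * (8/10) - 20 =-33926/55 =-616.84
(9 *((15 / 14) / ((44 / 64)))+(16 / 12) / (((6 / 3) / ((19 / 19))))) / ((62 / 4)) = 6788 / 7161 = 0.95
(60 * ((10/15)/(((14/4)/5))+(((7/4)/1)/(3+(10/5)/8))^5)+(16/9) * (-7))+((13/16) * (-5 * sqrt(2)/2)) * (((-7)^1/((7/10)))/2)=325 * sqrt(2)/32+1109091548/23391459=61.78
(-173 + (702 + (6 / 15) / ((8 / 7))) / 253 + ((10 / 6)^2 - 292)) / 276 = -1902107 / 1142640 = -1.66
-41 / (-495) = 41 / 495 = 0.08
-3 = -3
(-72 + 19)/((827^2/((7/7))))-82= -56082231/683929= -82.00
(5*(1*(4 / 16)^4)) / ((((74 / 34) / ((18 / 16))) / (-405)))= -309825 / 75776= -4.09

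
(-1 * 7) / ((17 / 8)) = -56 / 17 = -3.29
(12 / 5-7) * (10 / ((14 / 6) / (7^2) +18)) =-966 / 379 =-2.55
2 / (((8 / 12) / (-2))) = -6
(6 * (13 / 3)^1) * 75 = 1950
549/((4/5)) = 2745/4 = 686.25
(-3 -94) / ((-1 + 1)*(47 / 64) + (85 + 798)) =-97 / 883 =-0.11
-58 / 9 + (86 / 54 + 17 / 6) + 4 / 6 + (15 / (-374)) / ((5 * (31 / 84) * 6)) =-424315 / 313038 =-1.36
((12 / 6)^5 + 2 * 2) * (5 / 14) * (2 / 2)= 90 / 7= 12.86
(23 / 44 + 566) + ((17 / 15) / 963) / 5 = 566.52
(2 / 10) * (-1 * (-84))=84 / 5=16.80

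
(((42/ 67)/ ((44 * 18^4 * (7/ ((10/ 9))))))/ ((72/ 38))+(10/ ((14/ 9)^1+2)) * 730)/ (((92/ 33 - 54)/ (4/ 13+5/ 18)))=-470053421044643/ 20026261442304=-23.47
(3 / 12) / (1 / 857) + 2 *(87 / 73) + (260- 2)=138593 / 292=474.63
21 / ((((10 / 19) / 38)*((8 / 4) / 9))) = 68229 / 10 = 6822.90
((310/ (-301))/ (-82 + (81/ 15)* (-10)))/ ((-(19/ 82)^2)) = -260555/ 1847237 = -0.14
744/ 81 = 248/ 27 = 9.19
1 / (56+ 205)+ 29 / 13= 7582 / 3393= 2.23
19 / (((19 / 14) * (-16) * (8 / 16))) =-7 / 4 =-1.75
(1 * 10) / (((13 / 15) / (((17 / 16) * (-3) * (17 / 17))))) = -3825 / 104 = -36.78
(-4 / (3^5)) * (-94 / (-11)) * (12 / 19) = -1504 / 16929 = -0.09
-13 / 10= -1.30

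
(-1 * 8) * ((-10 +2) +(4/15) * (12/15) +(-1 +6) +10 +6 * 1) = -7928/75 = -105.71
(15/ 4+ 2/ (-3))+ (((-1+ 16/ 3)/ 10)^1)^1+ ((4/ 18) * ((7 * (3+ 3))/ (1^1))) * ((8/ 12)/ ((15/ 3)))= 857/ 180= 4.76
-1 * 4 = -4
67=67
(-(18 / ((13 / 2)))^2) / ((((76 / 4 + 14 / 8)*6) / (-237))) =204768 / 14027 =14.60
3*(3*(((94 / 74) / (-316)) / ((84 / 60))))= -0.03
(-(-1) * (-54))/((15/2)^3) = -16/125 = -0.13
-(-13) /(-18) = -13 /18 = -0.72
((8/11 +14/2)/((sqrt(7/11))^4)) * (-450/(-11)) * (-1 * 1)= -780.61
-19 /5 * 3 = -57 /5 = -11.40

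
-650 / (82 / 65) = -21125 / 41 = -515.24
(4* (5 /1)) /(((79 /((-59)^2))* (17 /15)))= 1044300 /1343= 777.59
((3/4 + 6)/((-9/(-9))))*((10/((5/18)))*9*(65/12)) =47385/4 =11846.25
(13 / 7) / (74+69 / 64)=832 / 33635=0.02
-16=-16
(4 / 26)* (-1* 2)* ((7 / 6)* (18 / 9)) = -28 / 39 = -0.72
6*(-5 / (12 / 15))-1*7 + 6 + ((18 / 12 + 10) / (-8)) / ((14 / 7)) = -1255 / 32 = -39.22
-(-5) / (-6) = -5 / 6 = -0.83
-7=-7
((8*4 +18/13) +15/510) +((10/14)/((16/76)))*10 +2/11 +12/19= 22036401/323323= 68.16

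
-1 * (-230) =230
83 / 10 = 8.30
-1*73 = -73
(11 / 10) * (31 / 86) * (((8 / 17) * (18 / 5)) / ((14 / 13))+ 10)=1174063 / 255850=4.59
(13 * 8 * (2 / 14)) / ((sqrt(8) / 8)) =42.02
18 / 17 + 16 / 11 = 470 / 187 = 2.51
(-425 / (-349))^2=180625 / 121801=1.48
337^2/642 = 113569/642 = 176.90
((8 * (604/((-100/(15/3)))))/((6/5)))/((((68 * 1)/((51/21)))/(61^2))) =-561871/21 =-26755.76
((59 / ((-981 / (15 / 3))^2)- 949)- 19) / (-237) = 931563973 / 228079557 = 4.08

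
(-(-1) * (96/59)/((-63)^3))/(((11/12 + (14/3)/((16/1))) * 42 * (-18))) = 64/8984438757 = 0.00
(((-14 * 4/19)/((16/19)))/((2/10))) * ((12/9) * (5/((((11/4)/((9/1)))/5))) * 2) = -42000/11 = -3818.18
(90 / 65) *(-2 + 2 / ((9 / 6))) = -12 / 13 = -0.92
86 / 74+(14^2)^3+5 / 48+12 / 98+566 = 655299717305 / 87024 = 7530103.39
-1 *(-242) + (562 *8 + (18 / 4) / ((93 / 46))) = 146947 / 31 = 4740.23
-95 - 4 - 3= -102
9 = 9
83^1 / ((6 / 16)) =664 / 3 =221.33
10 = 10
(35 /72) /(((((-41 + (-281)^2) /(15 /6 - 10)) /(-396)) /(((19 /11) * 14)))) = 13965 /31568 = 0.44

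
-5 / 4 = -1.25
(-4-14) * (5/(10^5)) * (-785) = 1413/2000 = 0.71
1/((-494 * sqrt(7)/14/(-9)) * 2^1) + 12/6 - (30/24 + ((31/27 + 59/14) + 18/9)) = -4999/756 + 9 * sqrt(7)/494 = -6.56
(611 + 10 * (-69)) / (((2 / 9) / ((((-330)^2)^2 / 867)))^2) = -24998913189233775000000 / 83521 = -299312905607377485.90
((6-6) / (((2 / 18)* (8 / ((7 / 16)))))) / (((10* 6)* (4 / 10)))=0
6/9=2/3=0.67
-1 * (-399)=399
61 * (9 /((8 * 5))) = 13.72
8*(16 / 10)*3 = 192 / 5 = 38.40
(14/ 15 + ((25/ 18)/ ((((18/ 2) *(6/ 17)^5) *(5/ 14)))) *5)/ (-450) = -1245314203/ 1417176000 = -0.88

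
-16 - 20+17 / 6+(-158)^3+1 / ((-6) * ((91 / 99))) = -1076806280 / 273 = -3944345.35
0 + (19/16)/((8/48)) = 57/8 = 7.12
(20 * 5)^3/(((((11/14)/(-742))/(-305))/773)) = 2449126820000000/11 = 222647892727272.73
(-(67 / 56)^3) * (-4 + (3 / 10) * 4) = 300763 / 62720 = 4.80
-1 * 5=-5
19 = 19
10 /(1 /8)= 80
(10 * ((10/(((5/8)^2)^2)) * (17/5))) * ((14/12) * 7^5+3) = 16386777088/375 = 43698072.23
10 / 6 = 5 / 3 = 1.67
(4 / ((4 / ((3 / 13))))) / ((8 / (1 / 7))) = 3 / 728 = 0.00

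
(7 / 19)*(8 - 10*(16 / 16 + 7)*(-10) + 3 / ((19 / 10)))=107674 / 361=298.27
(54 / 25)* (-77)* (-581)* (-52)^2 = 6532317792 / 25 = 261292711.68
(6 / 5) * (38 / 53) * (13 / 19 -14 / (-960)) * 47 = 299531 / 10600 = 28.26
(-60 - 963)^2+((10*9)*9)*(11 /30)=1046826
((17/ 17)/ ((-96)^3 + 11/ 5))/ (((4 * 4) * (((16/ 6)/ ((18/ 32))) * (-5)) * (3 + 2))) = 27/ 45298370560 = 0.00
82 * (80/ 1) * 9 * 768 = 45342720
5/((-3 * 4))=-0.42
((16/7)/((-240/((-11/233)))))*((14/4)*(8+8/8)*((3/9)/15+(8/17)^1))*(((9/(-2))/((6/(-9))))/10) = 0.00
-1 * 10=-10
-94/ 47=-2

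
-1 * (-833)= 833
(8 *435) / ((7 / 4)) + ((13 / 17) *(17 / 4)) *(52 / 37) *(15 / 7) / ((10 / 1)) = 1030587 / 518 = 1989.55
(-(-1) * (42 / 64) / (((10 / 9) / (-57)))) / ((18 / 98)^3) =-15647317 / 2880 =-5433.10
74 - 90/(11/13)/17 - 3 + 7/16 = 195021/2992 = 65.18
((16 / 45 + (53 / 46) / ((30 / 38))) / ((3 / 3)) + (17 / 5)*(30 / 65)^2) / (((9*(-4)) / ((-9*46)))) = 888301 / 30420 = 29.20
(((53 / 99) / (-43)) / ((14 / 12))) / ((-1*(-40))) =-53 / 198660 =-0.00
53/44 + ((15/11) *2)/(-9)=119/132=0.90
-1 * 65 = -65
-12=-12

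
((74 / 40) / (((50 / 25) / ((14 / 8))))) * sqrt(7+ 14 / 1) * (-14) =-1813 * sqrt(21) / 80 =-103.85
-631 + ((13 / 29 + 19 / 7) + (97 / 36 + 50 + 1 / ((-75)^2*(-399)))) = -149737040741 / 260347500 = -575.14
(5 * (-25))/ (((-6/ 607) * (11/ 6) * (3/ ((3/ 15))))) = 15175/ 33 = 459.85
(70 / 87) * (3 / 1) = 2.41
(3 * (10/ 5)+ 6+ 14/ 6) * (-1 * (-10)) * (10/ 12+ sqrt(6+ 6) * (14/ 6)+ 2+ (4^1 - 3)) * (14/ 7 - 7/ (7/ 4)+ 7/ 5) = -1204 * sqrt(3)/ 3 - 989/ 3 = -1024.80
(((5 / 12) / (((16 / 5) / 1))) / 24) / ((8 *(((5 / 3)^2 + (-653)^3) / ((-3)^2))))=-225 / 10264599216128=-0.00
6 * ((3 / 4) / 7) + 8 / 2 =65 / 14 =4.64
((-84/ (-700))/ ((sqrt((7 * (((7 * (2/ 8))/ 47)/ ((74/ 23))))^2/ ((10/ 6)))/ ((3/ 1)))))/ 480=0.01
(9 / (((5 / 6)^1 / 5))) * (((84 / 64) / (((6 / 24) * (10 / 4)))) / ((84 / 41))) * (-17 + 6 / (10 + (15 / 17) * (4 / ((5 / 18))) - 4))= -244647 / 265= -923.20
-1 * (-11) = 11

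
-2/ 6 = -1/ 3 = -0.33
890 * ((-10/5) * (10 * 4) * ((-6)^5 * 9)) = 4982860800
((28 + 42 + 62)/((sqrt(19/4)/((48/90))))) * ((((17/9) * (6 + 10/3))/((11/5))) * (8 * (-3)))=-243712 * sqrt(19)/171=-6212.37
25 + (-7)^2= 74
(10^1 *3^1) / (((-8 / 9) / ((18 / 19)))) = -1215 / 38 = -31.97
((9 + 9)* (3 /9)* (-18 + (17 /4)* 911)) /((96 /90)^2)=10405125 /512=20322.51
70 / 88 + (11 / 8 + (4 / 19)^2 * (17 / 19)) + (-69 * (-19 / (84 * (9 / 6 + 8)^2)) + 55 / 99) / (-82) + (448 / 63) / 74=14724788823 / 6409543448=2.30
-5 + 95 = 90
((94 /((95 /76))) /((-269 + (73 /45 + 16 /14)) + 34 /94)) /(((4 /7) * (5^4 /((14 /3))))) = -9092244 /2460158125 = -0.00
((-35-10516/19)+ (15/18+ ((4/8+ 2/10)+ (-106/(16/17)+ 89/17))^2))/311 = 284523052657/8196964800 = 34.71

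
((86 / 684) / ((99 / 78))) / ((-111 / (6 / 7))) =-1118 / 1461537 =-0.00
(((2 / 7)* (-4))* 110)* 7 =-880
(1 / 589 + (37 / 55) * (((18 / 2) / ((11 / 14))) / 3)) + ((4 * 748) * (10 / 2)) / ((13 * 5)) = 1078091083 / 4632485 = 232.72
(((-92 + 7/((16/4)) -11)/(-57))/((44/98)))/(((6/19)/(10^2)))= 55125/44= 1252.84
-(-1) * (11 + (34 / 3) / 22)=380 / 33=11.52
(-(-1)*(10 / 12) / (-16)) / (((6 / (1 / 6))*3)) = -5 / 10368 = -0.00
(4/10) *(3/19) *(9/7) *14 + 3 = 393/95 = 4.14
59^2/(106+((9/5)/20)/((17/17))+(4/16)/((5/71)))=87025/2741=31.75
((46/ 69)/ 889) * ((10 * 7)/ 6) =10/ 1143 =0.01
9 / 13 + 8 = 113 / 13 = 8.69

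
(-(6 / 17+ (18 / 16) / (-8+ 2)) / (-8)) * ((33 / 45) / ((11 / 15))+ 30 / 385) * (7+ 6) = 48555 / 167552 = 0.29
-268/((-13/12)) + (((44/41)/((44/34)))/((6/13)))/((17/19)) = 249.39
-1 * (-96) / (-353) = -96 / 353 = -0.27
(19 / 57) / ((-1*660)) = -1 / 1980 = -0.00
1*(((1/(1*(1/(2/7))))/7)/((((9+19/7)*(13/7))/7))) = 0.01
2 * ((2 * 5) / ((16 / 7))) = 35 / 4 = 8.75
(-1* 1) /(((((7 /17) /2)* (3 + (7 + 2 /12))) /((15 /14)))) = -1530 /2989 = -0.51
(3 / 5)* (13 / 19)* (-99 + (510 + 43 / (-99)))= 528398 / 3135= 168.55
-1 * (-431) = 431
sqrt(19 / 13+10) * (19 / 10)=19 * sqrt(1937) / 130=6.43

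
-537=-537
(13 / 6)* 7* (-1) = -91 / 6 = -15.17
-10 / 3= -3.33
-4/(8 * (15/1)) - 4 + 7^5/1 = 504089/30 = 16802.97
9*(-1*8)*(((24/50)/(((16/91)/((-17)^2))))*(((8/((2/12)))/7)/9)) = -1082016/25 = -43280.64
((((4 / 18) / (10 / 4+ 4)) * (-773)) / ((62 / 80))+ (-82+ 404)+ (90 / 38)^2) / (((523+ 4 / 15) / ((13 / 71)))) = 1921529645 / 18709527867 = 0.10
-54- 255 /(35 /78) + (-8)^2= -3908 /7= -558.29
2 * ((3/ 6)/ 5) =1/ 5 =0.20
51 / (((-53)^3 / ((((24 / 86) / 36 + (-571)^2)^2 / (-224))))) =1074025924291775 / 6606565752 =162569.47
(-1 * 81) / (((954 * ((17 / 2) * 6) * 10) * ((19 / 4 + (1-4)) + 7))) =-3 / 157675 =-0.00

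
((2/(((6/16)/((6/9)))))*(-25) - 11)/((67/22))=-19778/603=-32.80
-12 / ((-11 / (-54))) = -648 / 11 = -58.91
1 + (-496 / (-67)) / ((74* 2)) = 2603 / 2479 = 1.05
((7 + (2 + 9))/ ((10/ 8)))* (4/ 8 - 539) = -38772/ 5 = -7754.40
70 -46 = 24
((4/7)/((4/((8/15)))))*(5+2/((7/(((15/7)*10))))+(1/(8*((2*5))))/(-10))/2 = 145317/343000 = 0.42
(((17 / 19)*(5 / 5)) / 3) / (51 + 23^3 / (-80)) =-1360 / 460959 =-0.00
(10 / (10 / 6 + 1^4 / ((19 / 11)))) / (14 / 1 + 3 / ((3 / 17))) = 285 / 1984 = 0.14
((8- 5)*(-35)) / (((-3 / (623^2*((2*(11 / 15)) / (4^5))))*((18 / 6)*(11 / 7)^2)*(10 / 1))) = 133128247 / 506880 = 262.64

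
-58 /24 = -29 /12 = -2.42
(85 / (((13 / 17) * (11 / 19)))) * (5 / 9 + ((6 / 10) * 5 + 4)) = 1866940 / 1287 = 1450.61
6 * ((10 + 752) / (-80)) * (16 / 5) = -4572 / 25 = -182.88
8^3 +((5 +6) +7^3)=866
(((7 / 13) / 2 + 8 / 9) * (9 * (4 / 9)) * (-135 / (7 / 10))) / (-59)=15.14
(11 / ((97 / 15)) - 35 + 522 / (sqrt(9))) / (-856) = -1706 / 10379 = -0.16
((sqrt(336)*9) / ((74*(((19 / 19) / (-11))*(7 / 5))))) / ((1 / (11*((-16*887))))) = 154550880*sqrt(21) / 259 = 2734521.65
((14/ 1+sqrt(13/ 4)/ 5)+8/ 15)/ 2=sqrt(13)/ 20+109/ 15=7.45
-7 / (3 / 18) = -42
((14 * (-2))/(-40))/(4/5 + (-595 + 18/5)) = -7/5906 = -0.00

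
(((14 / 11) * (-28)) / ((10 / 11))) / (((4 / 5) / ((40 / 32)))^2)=-6125 / 64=-95.70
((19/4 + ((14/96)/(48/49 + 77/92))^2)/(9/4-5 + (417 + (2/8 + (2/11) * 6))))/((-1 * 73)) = -505241940335/3222595664965368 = -0.00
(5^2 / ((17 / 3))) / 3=25 / 17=1.47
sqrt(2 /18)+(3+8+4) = 46 /3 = 15.33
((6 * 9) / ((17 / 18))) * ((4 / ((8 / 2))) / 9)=108 / 17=6.35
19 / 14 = 1.36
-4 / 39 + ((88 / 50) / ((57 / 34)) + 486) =9020698 / 18525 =486.95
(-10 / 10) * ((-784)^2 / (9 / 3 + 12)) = -614656 / 15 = -40977.07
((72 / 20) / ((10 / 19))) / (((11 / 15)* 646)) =27 / 1870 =0.01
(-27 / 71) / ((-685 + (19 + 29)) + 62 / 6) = 81 / 133480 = 0.00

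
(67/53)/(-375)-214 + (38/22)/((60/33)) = -16937743/79500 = -213.05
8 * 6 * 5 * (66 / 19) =15840 / 19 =833.68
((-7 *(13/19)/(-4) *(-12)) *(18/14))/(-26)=27/38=0.71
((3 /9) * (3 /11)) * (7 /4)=7 /44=0.16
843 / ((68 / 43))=533.07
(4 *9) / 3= 12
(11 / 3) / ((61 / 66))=3.97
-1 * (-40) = 40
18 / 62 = 9 / 31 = 0.29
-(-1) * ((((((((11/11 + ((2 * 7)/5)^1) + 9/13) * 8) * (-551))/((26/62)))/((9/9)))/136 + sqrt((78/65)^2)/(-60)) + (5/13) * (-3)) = -50045143/143650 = -348.38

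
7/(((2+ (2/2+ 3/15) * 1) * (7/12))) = 15/4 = 3.75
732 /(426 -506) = -183 /20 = -9.15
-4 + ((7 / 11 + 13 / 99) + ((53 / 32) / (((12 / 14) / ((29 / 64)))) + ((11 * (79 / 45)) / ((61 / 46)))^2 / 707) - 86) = -21135846857804419 / 240025147084800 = -88.06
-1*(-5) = 5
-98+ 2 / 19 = -1860 / 19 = -97.89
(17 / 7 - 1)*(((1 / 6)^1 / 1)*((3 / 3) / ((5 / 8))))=8 / 21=0.38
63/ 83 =0.76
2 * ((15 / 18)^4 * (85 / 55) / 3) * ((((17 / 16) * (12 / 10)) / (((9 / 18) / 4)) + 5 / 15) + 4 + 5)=622625 / 64152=9.71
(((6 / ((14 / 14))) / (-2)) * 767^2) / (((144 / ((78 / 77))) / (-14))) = 7647757 / 44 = 173812.66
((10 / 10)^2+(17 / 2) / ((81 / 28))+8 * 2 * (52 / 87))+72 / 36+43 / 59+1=2387965 / 138591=17.23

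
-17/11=-1.55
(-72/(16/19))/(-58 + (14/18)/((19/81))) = 3249/2078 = 1.56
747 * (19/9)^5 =205516217/6561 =31323.92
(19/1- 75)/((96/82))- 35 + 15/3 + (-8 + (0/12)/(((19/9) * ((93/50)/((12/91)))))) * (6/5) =-2623/30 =-87.43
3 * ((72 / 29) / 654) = 0.01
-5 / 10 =-1 / 2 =-0.50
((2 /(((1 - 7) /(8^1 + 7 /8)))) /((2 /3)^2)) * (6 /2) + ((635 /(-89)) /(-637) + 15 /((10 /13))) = -830075 /1814176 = -0.46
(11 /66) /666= 1 /3996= 0.00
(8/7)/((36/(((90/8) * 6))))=15/7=2.14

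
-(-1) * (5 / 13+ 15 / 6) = 75 / 26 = 2.88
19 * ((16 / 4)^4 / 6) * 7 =17024 / 3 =5674.67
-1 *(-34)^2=-1156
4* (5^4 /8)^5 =11641532182.69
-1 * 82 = -82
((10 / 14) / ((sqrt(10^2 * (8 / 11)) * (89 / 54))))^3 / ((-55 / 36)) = -177147 * sqrt(22) / 9672174680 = -0.00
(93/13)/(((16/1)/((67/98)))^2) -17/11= -538763657/351583232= -1.53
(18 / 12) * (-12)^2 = 216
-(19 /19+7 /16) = -23 /16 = -1.44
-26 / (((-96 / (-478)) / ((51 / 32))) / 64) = -52819 / 4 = -13204.75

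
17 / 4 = 4.25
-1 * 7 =-7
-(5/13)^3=-0.06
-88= -88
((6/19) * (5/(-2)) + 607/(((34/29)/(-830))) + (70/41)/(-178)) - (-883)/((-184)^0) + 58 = -505371794888/1178627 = -428780.09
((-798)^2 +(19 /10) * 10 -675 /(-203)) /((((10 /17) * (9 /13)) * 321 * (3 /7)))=14284969712 /1256715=11366.91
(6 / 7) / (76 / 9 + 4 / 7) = 27 / 284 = 0.10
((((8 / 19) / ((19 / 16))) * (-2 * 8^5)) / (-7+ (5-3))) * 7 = 58720256 / 1805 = 32532.00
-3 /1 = -3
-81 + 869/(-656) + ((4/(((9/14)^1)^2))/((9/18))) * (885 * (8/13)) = 10460.35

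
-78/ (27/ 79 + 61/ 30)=-32.84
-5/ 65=-0.08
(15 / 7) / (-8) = -15 / 56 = -0.27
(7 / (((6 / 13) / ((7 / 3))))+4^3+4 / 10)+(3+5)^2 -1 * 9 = 13931 / 90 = 154.79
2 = 2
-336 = -336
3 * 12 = 36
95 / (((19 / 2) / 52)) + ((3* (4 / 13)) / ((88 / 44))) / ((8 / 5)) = 27055 / 52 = 520.29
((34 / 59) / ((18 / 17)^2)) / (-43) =-4913 / 410994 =-0.01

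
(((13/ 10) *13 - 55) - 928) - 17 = -9831/ 10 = -983.10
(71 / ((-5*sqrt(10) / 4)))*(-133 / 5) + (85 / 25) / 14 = 17 / 70 + 18886*sqrt(10) / 125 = 478.03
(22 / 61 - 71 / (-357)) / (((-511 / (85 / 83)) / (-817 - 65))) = 365550 / 369599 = 0.99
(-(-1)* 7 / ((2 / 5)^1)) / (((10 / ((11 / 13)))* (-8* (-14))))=11 / 832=0.01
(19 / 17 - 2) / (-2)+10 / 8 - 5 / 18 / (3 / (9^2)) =-5.81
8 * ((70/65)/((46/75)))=4200/299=14.05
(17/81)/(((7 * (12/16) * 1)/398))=27064/1701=15.91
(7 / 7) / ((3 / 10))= 10 / 3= 3.33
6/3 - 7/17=27/17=1.59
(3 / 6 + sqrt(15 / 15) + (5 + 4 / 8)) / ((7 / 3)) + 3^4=84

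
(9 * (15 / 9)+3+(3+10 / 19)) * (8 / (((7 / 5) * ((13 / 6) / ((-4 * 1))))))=-392640 / 1729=-227.09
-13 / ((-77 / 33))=39 / 7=5.57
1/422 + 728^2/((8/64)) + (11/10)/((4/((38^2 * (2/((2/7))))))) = 4475997546/1055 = 4242651.70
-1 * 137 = -137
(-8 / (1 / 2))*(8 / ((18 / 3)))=-64 / 3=-21.33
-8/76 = -2/19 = -0.11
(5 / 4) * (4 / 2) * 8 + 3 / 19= 383 / 19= 20.16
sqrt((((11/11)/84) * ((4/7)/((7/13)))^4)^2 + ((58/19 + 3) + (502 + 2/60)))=sqrt(268813963814543417028970)/23001555990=22.54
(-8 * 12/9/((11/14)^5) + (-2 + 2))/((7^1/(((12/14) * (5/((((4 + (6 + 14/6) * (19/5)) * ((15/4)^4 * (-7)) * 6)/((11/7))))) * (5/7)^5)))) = 0.00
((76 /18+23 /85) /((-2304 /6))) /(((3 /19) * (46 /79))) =-5158937 /40538880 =-0.13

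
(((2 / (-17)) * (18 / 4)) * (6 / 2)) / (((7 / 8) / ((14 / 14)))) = -216 / 119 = -1.82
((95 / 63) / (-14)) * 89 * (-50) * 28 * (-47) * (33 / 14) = -1486814.63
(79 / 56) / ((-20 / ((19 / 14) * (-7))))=1501 / 2240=0.67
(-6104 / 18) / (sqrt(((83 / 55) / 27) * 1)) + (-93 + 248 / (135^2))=-3052 * sqrt(13695) / 249 -1694677 / 18225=-1527.37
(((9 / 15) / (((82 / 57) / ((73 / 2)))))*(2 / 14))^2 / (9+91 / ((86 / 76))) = 6700487427 / 126683522000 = 0.05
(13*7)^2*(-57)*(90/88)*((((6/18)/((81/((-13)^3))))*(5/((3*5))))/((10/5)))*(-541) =-935047583015/2376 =-393538545.04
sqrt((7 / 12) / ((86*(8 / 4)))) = sqrt(903) / 516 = 0.06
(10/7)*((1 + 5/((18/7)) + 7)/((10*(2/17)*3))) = 4.03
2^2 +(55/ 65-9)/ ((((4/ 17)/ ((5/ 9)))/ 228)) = -171034/ 39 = -4385.49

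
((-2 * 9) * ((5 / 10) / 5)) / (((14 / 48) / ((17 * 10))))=-7344 / 7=-1049.14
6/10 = 3/5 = 0.60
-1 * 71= -71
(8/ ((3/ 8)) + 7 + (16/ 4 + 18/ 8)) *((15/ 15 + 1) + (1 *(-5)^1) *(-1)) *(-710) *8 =-4125100/ 3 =-1375033.33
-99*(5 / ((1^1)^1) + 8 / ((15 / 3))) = -3267 / 5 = -653.40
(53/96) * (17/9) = 1.04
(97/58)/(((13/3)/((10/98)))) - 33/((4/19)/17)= -196900797/73892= -2664.71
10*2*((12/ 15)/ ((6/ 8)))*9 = 192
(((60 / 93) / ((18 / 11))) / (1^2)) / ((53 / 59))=0.44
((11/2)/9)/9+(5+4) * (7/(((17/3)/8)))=245131/2754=89.01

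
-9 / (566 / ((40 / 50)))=-18 / 1415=-0.01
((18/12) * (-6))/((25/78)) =-28.08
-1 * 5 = -5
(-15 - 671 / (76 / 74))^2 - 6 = 644998945 / 1444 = 446675.17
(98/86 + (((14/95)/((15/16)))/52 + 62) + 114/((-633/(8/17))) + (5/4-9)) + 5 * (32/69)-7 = 50.63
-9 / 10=-0.90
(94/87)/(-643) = -94/55941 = -0.00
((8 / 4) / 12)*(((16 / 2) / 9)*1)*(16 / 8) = 0.30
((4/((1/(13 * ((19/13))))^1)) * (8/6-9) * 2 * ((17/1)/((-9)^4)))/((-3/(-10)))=-594320/59049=-10.06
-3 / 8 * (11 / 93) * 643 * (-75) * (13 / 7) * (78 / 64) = 268950825 / 55552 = 4841.42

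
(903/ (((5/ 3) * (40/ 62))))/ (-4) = -83979/ 400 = -209.95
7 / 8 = 0.88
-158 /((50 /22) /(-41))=71258 /25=2850.32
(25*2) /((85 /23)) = 13.53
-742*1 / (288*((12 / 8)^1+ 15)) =-371 / 2376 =-0.16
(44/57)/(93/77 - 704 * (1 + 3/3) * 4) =-3388/24713547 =-0.00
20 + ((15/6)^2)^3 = 16905/64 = 264.14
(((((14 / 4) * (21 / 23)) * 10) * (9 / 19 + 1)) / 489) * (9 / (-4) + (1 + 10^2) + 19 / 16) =2742285 / 284924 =9.62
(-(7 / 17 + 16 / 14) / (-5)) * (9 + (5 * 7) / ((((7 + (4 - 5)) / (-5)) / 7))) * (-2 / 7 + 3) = -823213 / 4998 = -164.71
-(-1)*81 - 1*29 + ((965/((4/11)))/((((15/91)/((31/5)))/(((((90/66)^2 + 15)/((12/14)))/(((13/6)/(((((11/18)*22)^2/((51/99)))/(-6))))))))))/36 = -4292106415/2916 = -1471915.78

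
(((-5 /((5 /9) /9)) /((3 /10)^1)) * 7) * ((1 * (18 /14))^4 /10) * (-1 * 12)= 2125764 /343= 6197.56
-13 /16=-0.81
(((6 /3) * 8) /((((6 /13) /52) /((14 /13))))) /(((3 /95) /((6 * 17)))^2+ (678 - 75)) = 60761209600 /18873116103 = 3.22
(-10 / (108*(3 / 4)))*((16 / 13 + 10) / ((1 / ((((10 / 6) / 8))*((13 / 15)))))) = -365 / 1458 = -0.25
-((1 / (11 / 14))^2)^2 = -38416 / 14641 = -2.62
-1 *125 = -125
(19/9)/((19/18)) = 2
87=87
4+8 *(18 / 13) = 196 / 13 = 15.08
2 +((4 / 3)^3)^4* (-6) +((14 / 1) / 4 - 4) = -187.92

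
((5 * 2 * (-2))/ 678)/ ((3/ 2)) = -20/ 1017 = -0.02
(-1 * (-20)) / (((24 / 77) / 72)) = 4620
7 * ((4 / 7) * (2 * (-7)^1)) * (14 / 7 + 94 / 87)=-15008 / 87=-172.51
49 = 49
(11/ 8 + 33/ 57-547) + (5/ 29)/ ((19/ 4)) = -2402403/ 4408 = -545.01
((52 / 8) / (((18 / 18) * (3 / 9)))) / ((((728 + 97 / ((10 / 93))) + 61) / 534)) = 6.16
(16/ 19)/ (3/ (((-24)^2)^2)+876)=1769472/ 1840693267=0.00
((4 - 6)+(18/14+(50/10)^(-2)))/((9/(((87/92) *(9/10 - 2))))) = 18821/241500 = 0.08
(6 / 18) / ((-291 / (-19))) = 19 / 873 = 0.02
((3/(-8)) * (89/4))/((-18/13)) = 1157/192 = 6.03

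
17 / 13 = 1.31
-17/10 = -1.70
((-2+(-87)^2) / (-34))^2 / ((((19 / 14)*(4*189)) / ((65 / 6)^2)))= 241921341025 / 42698016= 5665.87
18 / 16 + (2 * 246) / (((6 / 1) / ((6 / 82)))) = 57 / 8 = 7.12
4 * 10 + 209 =249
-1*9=-9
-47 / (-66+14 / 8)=188 / 257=0.73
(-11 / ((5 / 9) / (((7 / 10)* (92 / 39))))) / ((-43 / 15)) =31878 / 2795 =11.41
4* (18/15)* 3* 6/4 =21.60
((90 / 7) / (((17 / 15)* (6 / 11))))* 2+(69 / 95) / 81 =12699487 / 305235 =41.61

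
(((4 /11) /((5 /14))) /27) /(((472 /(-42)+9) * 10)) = -196 /116325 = -0.00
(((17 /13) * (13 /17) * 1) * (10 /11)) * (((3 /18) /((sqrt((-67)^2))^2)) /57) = 5 /8443809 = 0.00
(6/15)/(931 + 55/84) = 168/391295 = 0.00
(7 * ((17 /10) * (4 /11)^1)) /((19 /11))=238 /95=2.51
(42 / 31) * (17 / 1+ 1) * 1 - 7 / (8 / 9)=4095 / 248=16.51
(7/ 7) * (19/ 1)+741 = 760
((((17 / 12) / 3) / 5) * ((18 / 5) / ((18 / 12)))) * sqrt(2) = 17 * sqrt(2) / 75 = 0.32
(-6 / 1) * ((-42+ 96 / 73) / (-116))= -4455 / 2117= -2.10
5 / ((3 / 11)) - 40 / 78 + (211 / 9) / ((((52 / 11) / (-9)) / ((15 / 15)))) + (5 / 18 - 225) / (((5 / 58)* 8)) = -330091 / 936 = -352.66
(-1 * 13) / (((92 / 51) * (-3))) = 221 / 92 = 2.40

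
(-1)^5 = -1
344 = 344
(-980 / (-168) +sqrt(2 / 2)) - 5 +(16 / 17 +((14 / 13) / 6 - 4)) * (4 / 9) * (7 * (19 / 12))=-442157 / 35802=-12.35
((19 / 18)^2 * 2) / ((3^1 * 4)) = 0.19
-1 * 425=-425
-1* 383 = -383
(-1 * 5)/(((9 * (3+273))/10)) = -25/1242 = -0.02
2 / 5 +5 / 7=39 / 35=1.11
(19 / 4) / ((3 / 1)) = 19 / 12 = 1.58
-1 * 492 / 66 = -82 / 11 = -7.45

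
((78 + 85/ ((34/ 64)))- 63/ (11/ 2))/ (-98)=-2.31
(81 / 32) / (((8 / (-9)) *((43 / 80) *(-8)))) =3645 / 5504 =0.66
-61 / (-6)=61 / 6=10.17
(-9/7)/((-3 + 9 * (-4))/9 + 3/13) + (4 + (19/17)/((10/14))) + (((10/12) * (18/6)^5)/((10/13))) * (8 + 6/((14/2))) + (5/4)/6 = 19075871/8160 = 2337.73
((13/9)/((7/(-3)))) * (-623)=1157/3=385.67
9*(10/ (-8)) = -45/ 4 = -11.25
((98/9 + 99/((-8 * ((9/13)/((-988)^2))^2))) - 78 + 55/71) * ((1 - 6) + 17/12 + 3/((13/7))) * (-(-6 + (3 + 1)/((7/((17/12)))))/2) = 526066205086393390051/4186728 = 125650915246080.80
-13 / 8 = -1.62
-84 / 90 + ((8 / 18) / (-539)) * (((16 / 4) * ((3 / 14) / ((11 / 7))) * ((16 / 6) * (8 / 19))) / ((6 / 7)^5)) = -23491034 / 25139565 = -0.93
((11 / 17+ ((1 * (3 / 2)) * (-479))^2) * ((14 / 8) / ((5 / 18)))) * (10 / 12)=737194857 / 272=2710275.21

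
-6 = -6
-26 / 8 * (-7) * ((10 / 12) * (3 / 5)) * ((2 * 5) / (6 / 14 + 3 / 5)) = 15925 / 144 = 110.59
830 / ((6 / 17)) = 7055 / 3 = 2351.67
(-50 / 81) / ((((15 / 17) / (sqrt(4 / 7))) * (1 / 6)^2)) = -19.04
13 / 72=0.18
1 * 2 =2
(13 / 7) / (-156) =-1 / 84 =-0.01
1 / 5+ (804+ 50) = 4271 / 5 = 854.20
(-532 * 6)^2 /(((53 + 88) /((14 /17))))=47548032 /799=59509.43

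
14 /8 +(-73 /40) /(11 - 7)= 207 /160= 1.29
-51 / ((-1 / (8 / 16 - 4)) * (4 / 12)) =-1071 / 2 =-535.50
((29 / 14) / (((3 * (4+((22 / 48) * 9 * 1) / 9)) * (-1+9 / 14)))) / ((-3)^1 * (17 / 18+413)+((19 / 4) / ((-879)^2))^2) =2215967914438272 / 6345890558768892425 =0.00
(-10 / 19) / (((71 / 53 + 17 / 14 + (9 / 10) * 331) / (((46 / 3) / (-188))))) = 213325 / 1493119218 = 0.00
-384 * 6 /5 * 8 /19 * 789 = -14542848 /95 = -153082.61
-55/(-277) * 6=330/277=1.19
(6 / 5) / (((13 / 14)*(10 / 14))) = 588 / 325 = 1.81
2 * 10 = 20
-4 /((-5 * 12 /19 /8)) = 152 /15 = 10.13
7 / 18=0.39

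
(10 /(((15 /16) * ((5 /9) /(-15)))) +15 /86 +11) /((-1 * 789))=23807 /67854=0.35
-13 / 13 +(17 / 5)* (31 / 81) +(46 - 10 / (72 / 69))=59483 / 1620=36.72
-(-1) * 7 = 7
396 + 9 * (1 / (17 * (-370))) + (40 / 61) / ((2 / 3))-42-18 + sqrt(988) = 2 * sqrt(247) + 129296691 / 383690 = 368.41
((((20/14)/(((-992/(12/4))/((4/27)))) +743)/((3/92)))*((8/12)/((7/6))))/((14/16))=4271972896/287091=14880.20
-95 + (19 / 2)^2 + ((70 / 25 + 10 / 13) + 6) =4.82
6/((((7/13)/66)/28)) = 20592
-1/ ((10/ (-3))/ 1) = 3/ 10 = 0.30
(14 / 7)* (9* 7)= 126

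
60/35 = 12/7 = 1.71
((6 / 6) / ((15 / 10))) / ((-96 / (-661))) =661 / 144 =4.59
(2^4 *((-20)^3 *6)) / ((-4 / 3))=576000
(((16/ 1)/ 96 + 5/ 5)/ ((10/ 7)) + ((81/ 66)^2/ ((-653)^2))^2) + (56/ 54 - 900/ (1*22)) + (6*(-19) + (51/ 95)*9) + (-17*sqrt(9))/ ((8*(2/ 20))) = -23158638316585915385851/ 109252357670519925840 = -211.97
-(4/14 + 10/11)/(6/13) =-598/231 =-2.59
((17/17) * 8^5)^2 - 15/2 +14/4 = 1073741820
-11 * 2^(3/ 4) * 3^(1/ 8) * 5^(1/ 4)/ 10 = -3.17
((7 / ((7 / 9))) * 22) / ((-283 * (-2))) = 99 / 283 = 0.35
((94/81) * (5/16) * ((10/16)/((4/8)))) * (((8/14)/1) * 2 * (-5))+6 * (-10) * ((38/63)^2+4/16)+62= 358487/15876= 22.58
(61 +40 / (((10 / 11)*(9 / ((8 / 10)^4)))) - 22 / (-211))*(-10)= -149799658 / 237375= -631.07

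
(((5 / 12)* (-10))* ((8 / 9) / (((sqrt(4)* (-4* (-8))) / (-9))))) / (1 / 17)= 425 / 48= 8.85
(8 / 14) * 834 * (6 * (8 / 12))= 13344 / 7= 1906.29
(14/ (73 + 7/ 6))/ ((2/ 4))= 168/ 445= 0.38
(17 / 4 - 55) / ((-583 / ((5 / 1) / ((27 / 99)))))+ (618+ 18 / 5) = 1981763 / 3180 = 623.20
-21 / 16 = -1.31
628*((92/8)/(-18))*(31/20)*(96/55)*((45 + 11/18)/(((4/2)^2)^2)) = -91903561/29700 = -3094.40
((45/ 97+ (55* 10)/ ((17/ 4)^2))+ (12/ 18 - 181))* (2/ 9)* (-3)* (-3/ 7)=-25132076/ 588693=-42.69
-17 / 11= -1.55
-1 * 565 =-565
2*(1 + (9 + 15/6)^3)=12175/4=3043.75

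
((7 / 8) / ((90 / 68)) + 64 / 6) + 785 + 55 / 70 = 1004363 / 1260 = 797.11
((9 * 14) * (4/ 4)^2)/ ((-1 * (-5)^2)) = -5.04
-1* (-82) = 82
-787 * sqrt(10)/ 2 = -1244.36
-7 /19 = -0.37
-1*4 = -4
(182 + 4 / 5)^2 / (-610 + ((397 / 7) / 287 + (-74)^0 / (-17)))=-14265639794 / 260357375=-54.79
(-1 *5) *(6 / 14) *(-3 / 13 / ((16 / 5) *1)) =225 / 1456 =0.15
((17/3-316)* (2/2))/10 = -931/30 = -31.03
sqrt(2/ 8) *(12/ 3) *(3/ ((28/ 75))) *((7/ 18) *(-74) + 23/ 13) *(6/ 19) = -237000/ 1729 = -137.07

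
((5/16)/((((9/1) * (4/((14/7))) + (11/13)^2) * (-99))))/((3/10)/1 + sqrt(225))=-4225/383279688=-0.00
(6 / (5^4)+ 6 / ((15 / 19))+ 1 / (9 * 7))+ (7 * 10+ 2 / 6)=3069628 / 39375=77.96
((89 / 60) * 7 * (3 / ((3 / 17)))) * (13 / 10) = 137683 / 600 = 229.47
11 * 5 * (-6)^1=-330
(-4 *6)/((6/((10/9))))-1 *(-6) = 14/9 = 1.56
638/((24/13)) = 4147/12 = 345.58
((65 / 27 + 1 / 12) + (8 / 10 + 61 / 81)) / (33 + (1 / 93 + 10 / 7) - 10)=1421567 / 8591400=0.17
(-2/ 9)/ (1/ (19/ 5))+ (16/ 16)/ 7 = -221/ 315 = -0.70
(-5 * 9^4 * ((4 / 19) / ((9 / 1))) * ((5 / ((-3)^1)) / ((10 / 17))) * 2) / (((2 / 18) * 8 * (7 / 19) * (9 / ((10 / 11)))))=1341.23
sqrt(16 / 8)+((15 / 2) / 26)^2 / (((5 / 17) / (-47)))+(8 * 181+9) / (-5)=-4119503 / 13520+sqrt(2)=-303.28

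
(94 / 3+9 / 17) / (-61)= -1625 / 3111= -0.52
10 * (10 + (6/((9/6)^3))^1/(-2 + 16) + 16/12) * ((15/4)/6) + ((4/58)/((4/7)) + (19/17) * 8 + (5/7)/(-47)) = 117765220/1459773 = 80.67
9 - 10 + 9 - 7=1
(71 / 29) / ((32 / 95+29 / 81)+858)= 546345 / 191622053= 0.00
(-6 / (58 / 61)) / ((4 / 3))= -4.73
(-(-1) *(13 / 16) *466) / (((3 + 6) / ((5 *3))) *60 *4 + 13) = 2.41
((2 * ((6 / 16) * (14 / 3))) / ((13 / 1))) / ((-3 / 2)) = -7 / 39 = -0.18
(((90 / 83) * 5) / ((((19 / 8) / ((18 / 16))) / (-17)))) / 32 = -34425 / 25232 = -1.36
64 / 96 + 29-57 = -82 / 3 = -27.33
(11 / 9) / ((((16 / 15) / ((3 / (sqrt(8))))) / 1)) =55 * sqrt(2) / 64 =1.22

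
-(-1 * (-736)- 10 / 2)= -731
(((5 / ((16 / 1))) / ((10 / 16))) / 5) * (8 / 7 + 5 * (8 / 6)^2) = 316 / 315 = 1.00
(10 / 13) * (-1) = -10 / 13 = -0.77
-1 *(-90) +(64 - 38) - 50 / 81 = 9346 / 81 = 115.38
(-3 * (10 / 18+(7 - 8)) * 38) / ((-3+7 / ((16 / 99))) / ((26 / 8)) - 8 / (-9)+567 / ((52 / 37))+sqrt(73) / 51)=0.12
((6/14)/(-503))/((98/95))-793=-273631279/345058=-793.00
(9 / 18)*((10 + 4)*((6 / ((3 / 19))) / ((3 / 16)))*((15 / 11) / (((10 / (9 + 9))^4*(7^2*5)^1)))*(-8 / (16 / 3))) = -5983632 / 48125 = -124.34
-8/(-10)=4/5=0.80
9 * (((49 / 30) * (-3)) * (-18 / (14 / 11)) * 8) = 24948 / 5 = 4989.60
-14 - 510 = -524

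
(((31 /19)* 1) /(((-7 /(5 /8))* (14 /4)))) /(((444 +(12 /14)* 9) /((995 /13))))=-4975 /705432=-0.01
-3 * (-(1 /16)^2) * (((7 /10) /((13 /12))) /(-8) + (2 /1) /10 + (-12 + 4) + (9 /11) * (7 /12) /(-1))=-2241 /22880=-0.10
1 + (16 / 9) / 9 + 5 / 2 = 599 / 162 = 3.70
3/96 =1/32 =0.03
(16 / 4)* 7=28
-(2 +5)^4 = -2401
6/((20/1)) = 3/10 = 0.30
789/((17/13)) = 10257/17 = 603.35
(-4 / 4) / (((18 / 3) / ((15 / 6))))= -5 / 12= -0.42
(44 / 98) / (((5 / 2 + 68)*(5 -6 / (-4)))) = 88 / 89817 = 0.00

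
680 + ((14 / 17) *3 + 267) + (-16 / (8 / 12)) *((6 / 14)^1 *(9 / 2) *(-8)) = 157051 / 119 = 1319.76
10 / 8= 5 / 4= 1.25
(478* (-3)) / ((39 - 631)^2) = -717 / 175232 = -0.00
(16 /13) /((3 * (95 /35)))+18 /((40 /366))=1221547 /7410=164.85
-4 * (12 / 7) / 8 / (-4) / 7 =0.03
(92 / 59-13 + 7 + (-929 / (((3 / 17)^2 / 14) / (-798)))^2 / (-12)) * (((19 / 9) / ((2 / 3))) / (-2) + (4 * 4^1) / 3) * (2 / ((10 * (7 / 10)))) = -36861965397073973075 / 3717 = -9917128167090119.20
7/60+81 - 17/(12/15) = 59.87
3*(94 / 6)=47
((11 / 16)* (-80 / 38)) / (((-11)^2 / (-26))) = 65 / 209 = 0.31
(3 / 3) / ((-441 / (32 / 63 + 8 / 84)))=-38 / 27783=-0.00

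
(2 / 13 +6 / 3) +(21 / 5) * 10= 574 / 13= 44.15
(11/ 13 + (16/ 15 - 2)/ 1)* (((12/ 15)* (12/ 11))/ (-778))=0.00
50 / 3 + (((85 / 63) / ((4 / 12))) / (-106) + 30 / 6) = 48145 / 2226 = 21.63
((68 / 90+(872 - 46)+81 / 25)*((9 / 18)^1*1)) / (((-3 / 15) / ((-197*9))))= 36789553 / 10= 3678955.30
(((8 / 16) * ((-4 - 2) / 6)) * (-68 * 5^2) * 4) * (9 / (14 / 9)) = 137700 / 7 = 19671.43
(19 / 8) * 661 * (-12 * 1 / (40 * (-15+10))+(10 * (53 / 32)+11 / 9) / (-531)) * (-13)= -540.97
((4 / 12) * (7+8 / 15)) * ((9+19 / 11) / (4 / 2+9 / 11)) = 9.56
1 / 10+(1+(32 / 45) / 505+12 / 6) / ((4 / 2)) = 36376 / 22725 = 1.60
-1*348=-348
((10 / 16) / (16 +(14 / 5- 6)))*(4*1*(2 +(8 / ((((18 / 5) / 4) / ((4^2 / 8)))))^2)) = 322025 / 5184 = 62.12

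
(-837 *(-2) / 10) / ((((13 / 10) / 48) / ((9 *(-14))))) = -10124352 / 13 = -778796.31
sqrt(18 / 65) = 3 * sqrt(130) / 65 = 0.53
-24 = -24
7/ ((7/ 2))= 2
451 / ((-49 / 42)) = -2706 / 7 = -386.57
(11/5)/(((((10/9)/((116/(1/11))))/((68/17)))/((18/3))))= 1515888/25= 60635.52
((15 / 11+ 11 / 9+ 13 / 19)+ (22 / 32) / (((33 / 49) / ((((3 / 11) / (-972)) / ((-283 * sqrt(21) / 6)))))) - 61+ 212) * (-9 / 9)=-290182 / 1881 - 7 * sqrt(21) / 24206688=-154.27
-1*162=-162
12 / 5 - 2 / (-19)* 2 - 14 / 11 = 1.34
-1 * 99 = -99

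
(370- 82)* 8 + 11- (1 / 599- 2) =1387882 / 599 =2317.00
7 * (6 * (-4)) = -168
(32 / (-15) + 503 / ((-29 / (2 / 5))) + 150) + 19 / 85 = 141.15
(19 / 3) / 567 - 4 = -6785 / 1701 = -3.99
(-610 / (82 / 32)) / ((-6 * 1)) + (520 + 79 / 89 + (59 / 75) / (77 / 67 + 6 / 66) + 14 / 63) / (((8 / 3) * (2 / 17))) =6814723102867 / 4002223200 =1702.73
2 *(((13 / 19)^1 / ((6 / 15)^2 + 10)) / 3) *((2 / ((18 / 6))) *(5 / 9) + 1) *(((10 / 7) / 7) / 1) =0.01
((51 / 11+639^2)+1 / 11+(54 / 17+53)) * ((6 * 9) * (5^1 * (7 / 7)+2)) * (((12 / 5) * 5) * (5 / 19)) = 1732012994880 / 3553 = 487479030.36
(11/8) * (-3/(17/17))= -4.12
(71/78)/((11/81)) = 1917/286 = 6.70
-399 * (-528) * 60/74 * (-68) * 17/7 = -1043729280/37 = -28208899.46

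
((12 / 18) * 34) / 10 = 34 / 15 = 2.27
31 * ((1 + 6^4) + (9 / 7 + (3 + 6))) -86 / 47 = 13332405 / 329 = 40524.03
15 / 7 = 2.14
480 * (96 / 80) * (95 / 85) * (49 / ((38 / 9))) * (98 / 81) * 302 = 46406528 / 17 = 2729795.76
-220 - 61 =-281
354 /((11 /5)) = 1770 /11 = 160.91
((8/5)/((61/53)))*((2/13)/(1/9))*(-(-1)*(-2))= -15264/3965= -3.85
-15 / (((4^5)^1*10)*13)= -3 / 26624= -0.00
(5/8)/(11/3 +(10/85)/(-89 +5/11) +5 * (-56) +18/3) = -124185/53714416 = -0.00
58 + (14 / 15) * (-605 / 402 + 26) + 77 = 475954 / 3015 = 157.86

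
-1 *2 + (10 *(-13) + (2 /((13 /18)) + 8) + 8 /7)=-10928 /91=-120.09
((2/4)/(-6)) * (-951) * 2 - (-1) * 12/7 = 2243/14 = 160.21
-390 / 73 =-5.34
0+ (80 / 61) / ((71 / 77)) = 6160 / 4331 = 1.42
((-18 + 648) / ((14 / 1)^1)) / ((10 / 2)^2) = 1.80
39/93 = 13/31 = 0.42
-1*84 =-84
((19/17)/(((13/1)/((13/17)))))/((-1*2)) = -19/578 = -0.03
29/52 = 0.56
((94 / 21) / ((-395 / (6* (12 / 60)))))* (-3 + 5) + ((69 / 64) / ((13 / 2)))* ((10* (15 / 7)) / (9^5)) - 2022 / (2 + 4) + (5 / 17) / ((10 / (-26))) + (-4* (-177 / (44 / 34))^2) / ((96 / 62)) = -16862398525876793 / 346509209475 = -48663.64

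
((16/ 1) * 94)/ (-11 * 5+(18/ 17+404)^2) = 434656/ 47401101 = 0.01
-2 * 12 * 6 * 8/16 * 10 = -720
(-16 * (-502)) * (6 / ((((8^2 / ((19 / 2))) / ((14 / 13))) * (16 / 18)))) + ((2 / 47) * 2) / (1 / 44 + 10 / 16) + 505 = 2555430227 / 278616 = 9171.87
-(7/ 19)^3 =-343/ 6859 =-0.05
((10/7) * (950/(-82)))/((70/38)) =-18050/2009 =-8.98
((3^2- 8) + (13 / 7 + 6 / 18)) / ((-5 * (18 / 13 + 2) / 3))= -871 / 1540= -0.57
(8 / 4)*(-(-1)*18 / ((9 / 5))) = 20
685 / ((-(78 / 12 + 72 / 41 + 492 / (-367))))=-4122878 / 41623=-99.05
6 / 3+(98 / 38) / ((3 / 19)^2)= 949 / 9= 105.44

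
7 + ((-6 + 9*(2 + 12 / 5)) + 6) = 233 / 5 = 46.60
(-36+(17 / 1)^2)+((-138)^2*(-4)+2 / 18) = -683306 / 9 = -75922.89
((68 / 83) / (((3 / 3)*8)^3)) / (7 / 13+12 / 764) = 42211 / 14618624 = 0.00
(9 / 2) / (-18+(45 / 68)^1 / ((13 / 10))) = -221 / 859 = -0.26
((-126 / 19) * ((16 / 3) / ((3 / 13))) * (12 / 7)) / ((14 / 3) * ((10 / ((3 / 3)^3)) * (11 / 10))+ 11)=-14976 / 3553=-4.22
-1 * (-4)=4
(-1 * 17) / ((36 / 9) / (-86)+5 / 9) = -6579 / 197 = -33.40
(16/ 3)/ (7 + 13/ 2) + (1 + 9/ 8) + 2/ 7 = 12727/ 4536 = 2.81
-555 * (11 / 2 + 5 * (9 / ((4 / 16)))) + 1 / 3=-617713 / 6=-102952.17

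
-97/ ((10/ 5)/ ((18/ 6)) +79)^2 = -873/ 57121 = -0.02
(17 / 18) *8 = 68 / 9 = 7.56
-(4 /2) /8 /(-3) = 1 /12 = 0.08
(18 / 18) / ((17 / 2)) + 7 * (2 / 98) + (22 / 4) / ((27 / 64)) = 42725 / 3213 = 13.30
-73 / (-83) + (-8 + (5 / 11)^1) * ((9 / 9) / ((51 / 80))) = -10.96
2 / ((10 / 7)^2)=49 / 50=0.98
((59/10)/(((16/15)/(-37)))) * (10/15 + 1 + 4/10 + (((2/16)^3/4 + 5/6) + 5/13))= -2863962837/4259840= -672.32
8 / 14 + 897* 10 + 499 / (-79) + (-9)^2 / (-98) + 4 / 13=902164187 / 100646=8963.74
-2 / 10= -1 / 5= -0.20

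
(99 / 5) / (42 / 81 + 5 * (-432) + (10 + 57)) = -2673 / 282485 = -0.01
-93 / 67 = -1.39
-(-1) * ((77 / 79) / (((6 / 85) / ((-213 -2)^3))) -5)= -65046666745 / 474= -137229254.74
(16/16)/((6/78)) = 13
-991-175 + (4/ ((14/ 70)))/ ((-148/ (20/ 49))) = -2114058/ 1813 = -1166.06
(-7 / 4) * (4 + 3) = -49 / 4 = -12.25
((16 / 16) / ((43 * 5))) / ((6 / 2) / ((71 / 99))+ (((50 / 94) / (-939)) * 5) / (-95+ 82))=40734759 / 36637373420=0.00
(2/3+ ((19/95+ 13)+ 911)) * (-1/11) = -13873/165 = -84.08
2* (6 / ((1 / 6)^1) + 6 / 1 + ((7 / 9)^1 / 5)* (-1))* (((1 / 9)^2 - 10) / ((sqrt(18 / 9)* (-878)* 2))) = 0.34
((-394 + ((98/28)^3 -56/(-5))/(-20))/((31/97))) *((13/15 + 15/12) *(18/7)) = -11728784391/1736000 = -6756.21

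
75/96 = 25/32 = 0.78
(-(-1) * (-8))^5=-32768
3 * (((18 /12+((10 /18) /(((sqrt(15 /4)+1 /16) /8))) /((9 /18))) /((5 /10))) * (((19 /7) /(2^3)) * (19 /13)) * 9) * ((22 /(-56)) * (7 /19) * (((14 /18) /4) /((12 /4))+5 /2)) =-9262880 * sqrt(15) /785421-1350817369 /100533888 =-59.11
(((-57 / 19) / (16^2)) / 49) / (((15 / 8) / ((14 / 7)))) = -0.00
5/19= 0.26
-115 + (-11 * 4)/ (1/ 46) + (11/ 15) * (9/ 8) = -85527/ 40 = -2138.18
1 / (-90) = -0.01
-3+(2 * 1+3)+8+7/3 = 37/3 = 12.33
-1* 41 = -41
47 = 47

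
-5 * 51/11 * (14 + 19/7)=-29835/77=-387.47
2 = 2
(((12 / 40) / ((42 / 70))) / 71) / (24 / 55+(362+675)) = 0.00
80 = 80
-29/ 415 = -0.07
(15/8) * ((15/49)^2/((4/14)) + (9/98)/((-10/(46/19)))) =29889/52136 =0.57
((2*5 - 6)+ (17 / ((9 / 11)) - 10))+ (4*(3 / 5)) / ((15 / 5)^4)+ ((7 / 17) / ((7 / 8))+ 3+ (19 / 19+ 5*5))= 101618 / 2295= 44.28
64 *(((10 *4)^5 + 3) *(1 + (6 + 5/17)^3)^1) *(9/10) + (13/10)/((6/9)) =145091517799719543/98260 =1476608159980.86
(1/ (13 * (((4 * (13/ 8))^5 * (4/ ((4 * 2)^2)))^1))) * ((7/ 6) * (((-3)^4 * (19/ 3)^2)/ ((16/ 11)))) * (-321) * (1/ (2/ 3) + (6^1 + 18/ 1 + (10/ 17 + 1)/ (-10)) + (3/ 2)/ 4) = -936201903714/ 410278765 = -2281.87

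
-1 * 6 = -6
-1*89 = -89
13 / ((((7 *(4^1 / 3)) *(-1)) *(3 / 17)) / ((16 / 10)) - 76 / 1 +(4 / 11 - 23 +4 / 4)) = -4862 / 36901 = -0.13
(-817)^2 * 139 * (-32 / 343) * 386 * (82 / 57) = -4806634208.53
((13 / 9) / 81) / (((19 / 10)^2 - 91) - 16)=-0.00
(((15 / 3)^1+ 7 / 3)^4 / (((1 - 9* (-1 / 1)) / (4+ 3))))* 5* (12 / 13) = 3279584 / 351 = 9343.54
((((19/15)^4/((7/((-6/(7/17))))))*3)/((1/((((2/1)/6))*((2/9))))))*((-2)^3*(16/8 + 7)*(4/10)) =141789248/4134375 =34.30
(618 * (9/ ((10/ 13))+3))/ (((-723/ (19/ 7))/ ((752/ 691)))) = -30904944/ 832655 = -37.12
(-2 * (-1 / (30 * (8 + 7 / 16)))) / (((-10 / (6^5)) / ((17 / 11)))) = -13056 / 1375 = -9.50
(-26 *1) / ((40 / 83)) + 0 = -53.95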